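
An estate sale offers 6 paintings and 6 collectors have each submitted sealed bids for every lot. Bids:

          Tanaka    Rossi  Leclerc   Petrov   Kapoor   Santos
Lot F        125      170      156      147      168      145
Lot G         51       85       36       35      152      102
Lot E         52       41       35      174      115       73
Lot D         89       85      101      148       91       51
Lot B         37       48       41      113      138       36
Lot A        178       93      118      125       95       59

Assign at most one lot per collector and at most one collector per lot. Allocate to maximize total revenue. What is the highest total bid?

Treat this as an assignment problem: match each collector to one lot.
Optimal: Tanaka→Lot A ($178), Rossi→Lot F ($170), Leclerc→Lot D ($101), Petrov→Lot E ($174), Kapoor→Lot B ($138), Santos→Lot G ($102) — total 178+170+101+174+138+102 = $863.
Checked against all permutations: $863 is optimal.

Max total: $863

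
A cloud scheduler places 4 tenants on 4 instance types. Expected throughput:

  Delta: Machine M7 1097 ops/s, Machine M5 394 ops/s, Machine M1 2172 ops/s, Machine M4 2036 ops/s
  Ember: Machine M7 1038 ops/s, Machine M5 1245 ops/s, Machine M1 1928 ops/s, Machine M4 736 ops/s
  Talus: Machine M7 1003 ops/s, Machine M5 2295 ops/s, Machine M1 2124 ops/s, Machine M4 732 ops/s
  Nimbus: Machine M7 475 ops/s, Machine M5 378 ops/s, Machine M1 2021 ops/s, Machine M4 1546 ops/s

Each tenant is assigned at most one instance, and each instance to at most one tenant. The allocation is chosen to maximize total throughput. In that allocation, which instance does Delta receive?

Delta receives Machine M4.

Optimal: Delta→Machine M4 (2036 ops/s), Ember→Machine M7 (1038 ops/s), Talus→Machine M5 (2295 ops/s), Nimbus→Machine M1 (2021 ops/s) — total 2036+1038+2295+2021 = 7390 ops/s.
Max-entry greedy (repeatedly take the single best remaining cell) gives 7051 ops/s, worse by 339.
Next-best assignment: Delta→Machine M1, Ember→Machine M7, Talus→Machine M5, Nimbus→Machine M4 = 7051 ops/s.
No other one-to-one assignment exceeds 7390 ops/s.
Delta's own top instance is Machine M1 (2172 ops/s), but forcing Delta→Machine M1 and reassigning the rest optimally gives only 7051 ops/s — worse by 339.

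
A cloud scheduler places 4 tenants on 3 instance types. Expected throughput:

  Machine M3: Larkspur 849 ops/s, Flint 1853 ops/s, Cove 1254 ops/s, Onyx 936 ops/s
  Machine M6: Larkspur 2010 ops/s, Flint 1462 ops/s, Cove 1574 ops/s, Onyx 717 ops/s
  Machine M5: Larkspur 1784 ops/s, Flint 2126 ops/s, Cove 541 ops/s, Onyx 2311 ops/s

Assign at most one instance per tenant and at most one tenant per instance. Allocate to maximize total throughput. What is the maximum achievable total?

Max total: 6174 ops/s

Optimal: Flint→Machine M3 (1853 ops/s), Larkspur→Machine M6 (2010 ops/s), Onyx→Machine M5 (2311 ops/s) — total 1853+2010+2311 = 6174 ops/s.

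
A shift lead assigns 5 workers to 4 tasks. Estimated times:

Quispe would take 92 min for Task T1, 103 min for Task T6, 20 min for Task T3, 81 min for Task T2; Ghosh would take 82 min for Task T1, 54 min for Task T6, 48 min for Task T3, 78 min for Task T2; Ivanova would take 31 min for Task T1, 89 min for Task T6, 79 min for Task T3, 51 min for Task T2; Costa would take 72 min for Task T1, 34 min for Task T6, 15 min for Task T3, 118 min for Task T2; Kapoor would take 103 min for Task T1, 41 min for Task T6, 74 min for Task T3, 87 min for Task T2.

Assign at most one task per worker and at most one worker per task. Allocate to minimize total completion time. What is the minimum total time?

Optimal: Ivanova→Task T1 (31 min), Costa→Task T6 (34 min), Quispe→Task T3 (20 min), Ghosh→Task T2 (78 min) — total 31+34+20+78 = 163 min.
Min-entry greedy (repeatedly take the single cheapest remaining cell) gives 165 min, worse by 2.
Every other assignment is strictly worse.

Minimum total: 163 min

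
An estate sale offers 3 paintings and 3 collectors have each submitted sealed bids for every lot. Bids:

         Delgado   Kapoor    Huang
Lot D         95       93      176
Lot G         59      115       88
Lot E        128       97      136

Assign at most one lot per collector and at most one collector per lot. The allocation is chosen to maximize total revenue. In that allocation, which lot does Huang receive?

Huang receives Lot D.

Optimal: Delgado→Lot E ($128), Kapoor→Lot G ($115), Huang→Lot D ($176) — total 128+115+176 = $419.
Next-best assignment: Delgado→Lot D, Kapoor→Lot G, Huang→Lot E = $346.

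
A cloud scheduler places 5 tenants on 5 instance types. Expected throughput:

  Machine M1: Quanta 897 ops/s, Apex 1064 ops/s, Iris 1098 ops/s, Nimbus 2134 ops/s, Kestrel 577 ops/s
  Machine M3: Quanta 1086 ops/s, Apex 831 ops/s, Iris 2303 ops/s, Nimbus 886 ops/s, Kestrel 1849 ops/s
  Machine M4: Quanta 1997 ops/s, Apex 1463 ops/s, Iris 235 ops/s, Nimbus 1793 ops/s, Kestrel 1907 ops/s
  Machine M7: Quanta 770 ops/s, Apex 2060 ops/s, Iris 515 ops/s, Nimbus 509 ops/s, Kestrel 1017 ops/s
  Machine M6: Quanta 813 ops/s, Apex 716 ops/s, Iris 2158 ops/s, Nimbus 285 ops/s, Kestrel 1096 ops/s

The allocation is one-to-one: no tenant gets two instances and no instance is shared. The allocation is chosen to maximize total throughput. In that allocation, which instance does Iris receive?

Iris receives Machine M6.

This is the linear assignment problem.
Optimal: Quanta→Machine M4 (1997 ops/s), Apex→Machine M7 (2060 ops/s), Iris→Machine M6 (2158 ops/s), Nimbus→Machine M1 (2134 ops/s), Kestrel→Machine M3 (1849 ops/s) — total 1997+2060+2158+2134+1849 = 10198 ops/s.
Row-greedy (each tenant in turn takes its best remaining instance) gives 9590 ops/s, worse by 608.
Next-best assignment: Quanta→Machine M4, Apex→Machine M7, Iris→Machine M3, Nimbus→Machine M1, Kestrel→Machine M6 = 9590 ops/s.
Checked against all permutations: 10198 ops/s is optimal.
Iris's own top instance is Machine M3 (2303 ops/s), but forcing Iris→Machine M3 and reassigning the rest optimally gives only 9590 ops/s — worse by 608.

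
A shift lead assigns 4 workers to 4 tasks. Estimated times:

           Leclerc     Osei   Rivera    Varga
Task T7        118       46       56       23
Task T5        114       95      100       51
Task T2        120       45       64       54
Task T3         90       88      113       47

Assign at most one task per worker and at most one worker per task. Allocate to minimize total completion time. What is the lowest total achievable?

Treat this as an assignment problem: match each worker to one task.
Optimal: Leclerc→Task T3 (90 min), Osei→Task T2 (45 min), Rivera→Task T7 (56 min), Varga→Task T5 (51 min) — total 90+45+56+51 = 242 min.
Column-greedy (each task in turn goes to its cheapest remaining worker) gives 272 min, worse by 30.
Next-best assignment: Leclerc→Task T3, Osei→Task T7, Rivera→Task T2, Varga→Task T5 = 251 min.
Swapping Rivera↔Leclerc (Rivera→Task T3 113 min, Leclerc→Task T7 118 min) adds 85.
No other one-to-one assignment undercuts 242 min.

Min total: 242 min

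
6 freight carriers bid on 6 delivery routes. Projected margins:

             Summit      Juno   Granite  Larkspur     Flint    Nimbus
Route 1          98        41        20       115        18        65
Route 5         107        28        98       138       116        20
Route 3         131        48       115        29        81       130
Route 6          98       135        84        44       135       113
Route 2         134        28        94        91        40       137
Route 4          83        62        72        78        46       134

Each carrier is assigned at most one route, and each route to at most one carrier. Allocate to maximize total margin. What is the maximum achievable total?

Max total: $749k

Optimal: Summit→Route 2 ($134k), Juno→Route 6 ($135k), Granite→Route 3 ($115k), Larkspur→Route 1 ($115k), Flint→Route 5 ($116k), Nimbus→Route 4 ($134k) — total 134+135+115+115+116+134 = $749k.
Column-greedy (each route in turn goes to its best remaining carrier) gives $706k, worse by 43.
Next-best assignment: Summit→Route 3, Juno→Route 6, Granite→Route 2, Larkspur→Route 1, Flint→Route 5, Nimbus→Route 4 = $725k.
Every other assignment is strictly worse.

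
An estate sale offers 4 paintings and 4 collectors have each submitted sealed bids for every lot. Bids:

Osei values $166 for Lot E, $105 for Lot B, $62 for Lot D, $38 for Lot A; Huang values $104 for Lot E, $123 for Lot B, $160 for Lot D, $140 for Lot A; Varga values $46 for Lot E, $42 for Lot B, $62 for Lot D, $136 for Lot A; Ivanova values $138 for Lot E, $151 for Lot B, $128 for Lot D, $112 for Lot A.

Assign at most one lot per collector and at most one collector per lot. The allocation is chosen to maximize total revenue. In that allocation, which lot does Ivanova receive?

Treat this as an assignment problem: match each collector to one lot.
Optimal: Osei→Lot E ($166), Huang→Lot D ($160), Varga→Lot A ($136), Ivanova→Lot B ($151) — total 166+160+136+151 = $613.
Checked against all permutations: $613 is optimal.

Ivanova receives Lot B.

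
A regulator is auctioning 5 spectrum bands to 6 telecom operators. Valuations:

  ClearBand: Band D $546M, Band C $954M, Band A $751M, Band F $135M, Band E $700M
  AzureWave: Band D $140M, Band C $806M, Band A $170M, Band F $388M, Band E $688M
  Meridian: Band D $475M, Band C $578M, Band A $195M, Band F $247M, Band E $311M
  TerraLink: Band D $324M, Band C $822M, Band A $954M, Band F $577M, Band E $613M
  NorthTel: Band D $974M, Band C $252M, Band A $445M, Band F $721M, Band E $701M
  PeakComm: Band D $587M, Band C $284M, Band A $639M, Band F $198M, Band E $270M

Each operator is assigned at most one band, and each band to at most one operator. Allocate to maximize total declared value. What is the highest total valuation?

This is a one-to-one assignment (maximum-weight bipartite matching).
Optimal: PeakComm→Band D ($587M), ClearBand→Band C ($954M), TerraLink→Band A ($954M), NorthTel→Band F ($721M), AzureWave→Band E ($688M) — total 587+954+954+721+688 = $3904M.
Row-greedy (each operator in turn takes its best remaining band) gives $3792M, worse by 112.
Swapping AzureWave↔NorthTel (AzureWave→Band F $388M, NorthTel→Band E $701M) loses 320.

Max total: $3904M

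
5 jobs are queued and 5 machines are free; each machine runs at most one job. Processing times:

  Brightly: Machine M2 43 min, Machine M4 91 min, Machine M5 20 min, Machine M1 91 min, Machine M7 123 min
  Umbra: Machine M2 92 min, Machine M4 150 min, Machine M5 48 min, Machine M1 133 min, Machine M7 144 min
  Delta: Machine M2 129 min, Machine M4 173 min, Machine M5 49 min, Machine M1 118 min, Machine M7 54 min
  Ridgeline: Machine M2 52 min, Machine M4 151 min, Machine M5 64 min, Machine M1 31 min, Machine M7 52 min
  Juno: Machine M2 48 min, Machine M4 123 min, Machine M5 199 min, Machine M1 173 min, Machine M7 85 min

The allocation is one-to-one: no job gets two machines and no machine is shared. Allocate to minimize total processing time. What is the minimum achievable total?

Min total: 272 min

Optimal: Brightly→Machine M4 (91 min), Umbra→Machine M5 (48 min), Delta→Machine M7 (54 min), Ridgeline→Machine M1 (31 min), Juno→Machine M2 (48 min) — total 91+48+54+31+48 = 272 min.
Column-greedy (each machine in turn goes to its cheapest remaining job) gives 299 min, worse by 27.
Every other assignment is strictly worse.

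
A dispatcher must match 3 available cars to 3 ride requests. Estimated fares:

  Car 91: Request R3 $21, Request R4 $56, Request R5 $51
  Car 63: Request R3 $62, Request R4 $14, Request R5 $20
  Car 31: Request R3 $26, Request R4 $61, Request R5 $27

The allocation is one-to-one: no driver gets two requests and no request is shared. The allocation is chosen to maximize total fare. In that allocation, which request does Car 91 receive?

This is a one-to-one assignment (maximum-weight bipartite matching).
Optimal: Car 91→Request R5 ($51), Car 63→Request R3 ($62), Car 31→Request R4 ($61) — total 51+62+61 = $174.
Row-greedy (each driver in turn takes its best remaining request) gives $145, worse by 29.
Swapping Car 31↔Car 63 (Car 31→Request R3 $26, Car 63→Request R4 $14) loses 83.
Car 91's own top request is Request R4 ($56), but forcing Car 91→Request R4 and reassigning the rest optimally gives only $145 — worse by 29.

Car 91 receives Request R5.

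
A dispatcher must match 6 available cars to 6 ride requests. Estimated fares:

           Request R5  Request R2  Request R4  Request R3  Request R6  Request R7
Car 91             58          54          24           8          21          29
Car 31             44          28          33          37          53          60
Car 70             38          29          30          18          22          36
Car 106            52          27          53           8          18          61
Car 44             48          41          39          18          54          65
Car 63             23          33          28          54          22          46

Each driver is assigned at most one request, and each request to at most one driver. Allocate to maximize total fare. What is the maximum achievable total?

Max total: $317

Optimal: Car 91→Request R2 ($54), Car 31→Request R6 ($53), Car 70→Request R5 ($38), Car 106→Request R4 ($53), Car 44→Request R7 ($65), Car 63→Request R3 ($54) — total 54+53+38+53+65+54 = $317.
Max-entry greedy (repeatedly take the single best remaining cell) gives $312, worse by 5.
Every other assignment is strictly worse.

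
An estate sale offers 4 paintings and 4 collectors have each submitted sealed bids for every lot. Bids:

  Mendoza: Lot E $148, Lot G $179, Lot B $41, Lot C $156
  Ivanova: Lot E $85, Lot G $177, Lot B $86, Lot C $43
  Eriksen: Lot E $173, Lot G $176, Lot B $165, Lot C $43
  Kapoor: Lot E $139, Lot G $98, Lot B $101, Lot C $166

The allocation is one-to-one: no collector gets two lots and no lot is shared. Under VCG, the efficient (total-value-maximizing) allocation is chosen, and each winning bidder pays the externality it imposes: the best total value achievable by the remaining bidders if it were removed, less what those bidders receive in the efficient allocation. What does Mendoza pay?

Efficient allocation: Mendoza→Lot E ($148), Ivanova→Lot G ($177), Eriksen→Lot B ($165), Kapoor→Lot C ($166); total welfare W = $656.
Mendoza receives Lot E at value $148, so the others get W − 148 = $508.
Without Mendoza: best allocation of the remaining 3 bidders over all 4 lots is Ivanova→Lot G ($177), Eriksen→Lot E ($173), Kapoor→Lot C ($166), total $516.
VCG payment = (others' best without Mendoza) − (others' welfare with Mendoza) = 516 − 508 = $8.

Mendoza pays $8.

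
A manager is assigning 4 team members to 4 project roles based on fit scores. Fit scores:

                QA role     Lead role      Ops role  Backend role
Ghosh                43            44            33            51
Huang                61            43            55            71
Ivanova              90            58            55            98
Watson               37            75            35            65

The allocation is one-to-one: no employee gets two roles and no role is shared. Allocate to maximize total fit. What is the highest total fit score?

Maximum total: 271 pts

Optimal: Ghosh→QA role (43 pts), Huang→Ops role (55 pts), Ivanova→Backend role (98 pts), Watson→Lead role (75 pts) — total 43+55+98+75 = 271 pts.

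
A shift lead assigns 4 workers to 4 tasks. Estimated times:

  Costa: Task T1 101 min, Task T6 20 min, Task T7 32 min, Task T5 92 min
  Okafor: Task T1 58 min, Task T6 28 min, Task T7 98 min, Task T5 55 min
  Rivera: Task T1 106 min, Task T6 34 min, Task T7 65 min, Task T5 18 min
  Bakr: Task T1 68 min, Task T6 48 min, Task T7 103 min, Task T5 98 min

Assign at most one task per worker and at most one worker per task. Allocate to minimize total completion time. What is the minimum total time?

Minimum total: 146 min

Optimal: Costa→Task T7 (32 min), Okafor→Task T6 (28 min), Rivera→Task T5 (18 min), Bakr→Task T1 (68 min) — total 32+28+18+68 = 146 min.
Min-entry greedy (repeatedly take the single cheapest remaining cell) gives 199 min, worse by 53.
Swapping Okafor↔Bakr (Okafor→Task T1 58 min, Bakr→Task T6 48 min) adds 10.
Every other assignment is strictly worse.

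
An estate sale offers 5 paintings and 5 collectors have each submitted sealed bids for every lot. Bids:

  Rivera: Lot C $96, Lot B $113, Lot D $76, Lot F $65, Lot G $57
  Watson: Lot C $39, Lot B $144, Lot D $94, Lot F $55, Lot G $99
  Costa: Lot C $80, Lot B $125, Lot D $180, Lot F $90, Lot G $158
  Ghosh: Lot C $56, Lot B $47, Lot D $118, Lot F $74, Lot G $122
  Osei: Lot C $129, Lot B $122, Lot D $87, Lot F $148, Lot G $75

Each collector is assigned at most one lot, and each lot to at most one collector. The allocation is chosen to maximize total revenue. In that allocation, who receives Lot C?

This is the linear assignment problem.
Optimal: Rivera→Lot C ($96), Watson→Lot B ($144), Costa→Lot D ($180), Ghosh→Lot G ($122), Osei→Lot F ($148) — total 96+144+180+122+148 = $690.
Row-greedy (each collector in turn takes its best remaining lot) gives $595, worse by 95.
No other one-to-one assignment exceeds $690.
Rivera's own top lot is Lot B ($113), but forcing Rivera→Lot B and reassigning the rest optimally gives only $602 — worse by 88.

Rivera receives Lot C.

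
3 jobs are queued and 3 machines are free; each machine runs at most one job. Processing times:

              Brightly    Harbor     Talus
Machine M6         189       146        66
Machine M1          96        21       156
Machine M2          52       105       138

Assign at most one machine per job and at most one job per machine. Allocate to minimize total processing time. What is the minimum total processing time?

Optimal: Brightly→Machine M2 (52 min), Harbor→Machine M1 (21 min), Talus→Machine M6 (66 min) — total 52+21+66 = 139 min.

Min total: 139 min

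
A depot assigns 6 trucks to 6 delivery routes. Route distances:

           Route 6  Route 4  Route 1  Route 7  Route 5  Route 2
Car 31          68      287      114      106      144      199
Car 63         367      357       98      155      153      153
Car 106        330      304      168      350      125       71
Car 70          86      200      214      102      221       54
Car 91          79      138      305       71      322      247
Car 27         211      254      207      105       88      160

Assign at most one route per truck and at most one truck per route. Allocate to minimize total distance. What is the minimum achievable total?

Optimal: Car 31→Route 6 (68 km), Car 63→Route 1 (98 km), Car 106→Route 2 (71 km), Car 70→Route 7 (102 km), Car 91→Route 4 (138 km), Car 27→Route 5 (88 km) — total 68+98+71+102+138+88 = 565 km.
Min-entry greedy (repeatedly take the single cheapest remaining cell) gives 683 km, worse by 118.
Next-best assignment: Car 31→Route 7, Car 63→Route 1, Car 106→Route 2, Car 70→Route 6, Car 91→Route 4, Car 27→Route 5 = 587 km.
Swapping Car 106↔Car 27 (Car 106→Route 5 125 km, Car 27→Route 2 160 km) adds 126.
No other one-to-one assignment undercuts 565 km.

Min total: 565 km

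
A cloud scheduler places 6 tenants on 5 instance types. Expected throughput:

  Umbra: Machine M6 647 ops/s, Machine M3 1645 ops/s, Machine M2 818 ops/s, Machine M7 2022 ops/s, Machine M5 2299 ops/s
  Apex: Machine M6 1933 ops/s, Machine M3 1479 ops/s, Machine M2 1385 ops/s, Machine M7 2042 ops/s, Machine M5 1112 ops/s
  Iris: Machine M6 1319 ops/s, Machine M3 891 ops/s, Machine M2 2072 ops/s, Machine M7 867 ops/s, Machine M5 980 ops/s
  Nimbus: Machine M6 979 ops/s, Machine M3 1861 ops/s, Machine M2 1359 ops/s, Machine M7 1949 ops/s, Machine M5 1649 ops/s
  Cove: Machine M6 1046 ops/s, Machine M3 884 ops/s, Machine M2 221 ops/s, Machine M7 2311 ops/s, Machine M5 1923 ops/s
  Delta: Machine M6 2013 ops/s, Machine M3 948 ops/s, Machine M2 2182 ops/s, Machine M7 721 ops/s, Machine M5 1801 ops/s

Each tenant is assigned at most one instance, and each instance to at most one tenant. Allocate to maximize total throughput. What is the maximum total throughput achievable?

Maximum total: 10586 ops/s

This is a one-to-one assignment (maximum-weight bipartite matching).
Optimal: Apex→Machine M6 (1933 ops/s), Nimbus→Machine M3 (1861 ops/s), Delta→Machine M2 (2182 ops/s), Cove→Machine M7 (2311 ops/s), Umbra→Machine M5 (2299 ops/s) — total 1933+1861+2182+2311+2299 = 10586 ops/s.
Row-greedy (each tenant in turn takes its best remaining instance) gives 9320 ops/s, worse by 1266.
No other one-to-one assignment exceeds 10586 ops/s.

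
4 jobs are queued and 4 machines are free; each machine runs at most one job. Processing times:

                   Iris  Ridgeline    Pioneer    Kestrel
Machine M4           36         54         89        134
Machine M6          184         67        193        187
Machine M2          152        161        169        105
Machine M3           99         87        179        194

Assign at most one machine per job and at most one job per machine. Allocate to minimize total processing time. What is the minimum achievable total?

Minimum total: 360 min

This is the linear assignment problem.
Optimal: Iris→Machine M3 (99 min), Ridgeline→Machine M6 (67 min), Pioneer→Machine M4 (89 min), Kestrel→Machine M2 (105 min) — total 99+67+89+105 = 360 min.
Column-greedy (each machine in turn goes to its cheapest remaining job) gives 387 min, worse by 27.
Swapping Pioneer↔Iris (Pioneer→Machine M3 179 min, Iris→Machine M4 36 min) adds 27.
No other one-to-one assignment undercuts 360 min.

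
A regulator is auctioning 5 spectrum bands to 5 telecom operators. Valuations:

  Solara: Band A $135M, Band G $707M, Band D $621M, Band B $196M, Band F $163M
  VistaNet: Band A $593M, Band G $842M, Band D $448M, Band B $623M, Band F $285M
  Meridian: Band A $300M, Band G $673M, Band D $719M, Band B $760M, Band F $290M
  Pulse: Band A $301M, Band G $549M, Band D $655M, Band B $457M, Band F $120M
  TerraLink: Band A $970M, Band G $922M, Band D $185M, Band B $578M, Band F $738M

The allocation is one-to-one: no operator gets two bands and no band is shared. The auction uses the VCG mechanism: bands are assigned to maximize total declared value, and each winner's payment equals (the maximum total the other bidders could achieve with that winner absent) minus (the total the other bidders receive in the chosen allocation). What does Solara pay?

Efficient allocation: Solara→Band G ($707M), VistaNet→Band A ($593M), Meridian→Band B ($760M), Pulse→Band D ($655M), TerraLink→Band F ($738M); total welfare W = $3453M.
Solara receives Band G at value $707M, so the others get W − 707 = $2746M.
Without Solara: best allocation of the remaining 4 bidders over all 5 bands is VistaNet→Band G ($842M), Meridian→Band B ($760M), Pulse→Band D ($655M), TerraLink→Band A ($970M), total $3227M.
VCG payment = (others' best without Solara) − (others' welfare with Solara) = 3227 − 2746 = $481M.

Solara pays $481M.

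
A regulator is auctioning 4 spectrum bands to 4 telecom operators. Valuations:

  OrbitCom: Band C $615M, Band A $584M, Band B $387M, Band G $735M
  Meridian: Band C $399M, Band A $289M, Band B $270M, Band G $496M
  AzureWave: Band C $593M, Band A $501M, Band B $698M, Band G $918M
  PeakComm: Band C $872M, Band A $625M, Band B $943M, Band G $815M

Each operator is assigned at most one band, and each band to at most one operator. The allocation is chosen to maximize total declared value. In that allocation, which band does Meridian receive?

Optimal: OrbitCom→Band A ($584M), Meridian→Band C ($399M), AzureWave→Band G ($918M), PeakComm→Band B ($943M) — total 584+399+918+943 = $2844M.
Row-greedy (each operator in turn takes its best remaining band) gives $2457M, worse by 387.
Next-best assignment: OrbitCom→Band C, Meridian→Band A, AzureWave→Band G, PeakComm→Band B = $2765M.
Meridian's own top band is Band G ($496M), but forcing Meridian→Band G and reassigning the rest optimally gives only $2650M — worse by 194.

Meridian receives Band C.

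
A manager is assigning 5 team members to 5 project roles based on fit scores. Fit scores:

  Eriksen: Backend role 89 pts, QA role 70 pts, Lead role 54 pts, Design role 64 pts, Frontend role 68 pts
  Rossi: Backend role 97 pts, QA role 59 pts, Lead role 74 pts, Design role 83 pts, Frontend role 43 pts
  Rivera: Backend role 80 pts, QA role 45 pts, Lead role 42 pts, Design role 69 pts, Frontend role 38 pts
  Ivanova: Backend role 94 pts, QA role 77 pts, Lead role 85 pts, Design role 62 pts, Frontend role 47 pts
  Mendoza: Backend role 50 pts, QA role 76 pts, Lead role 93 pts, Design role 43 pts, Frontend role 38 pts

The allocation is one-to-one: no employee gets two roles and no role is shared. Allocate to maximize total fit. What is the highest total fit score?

Max total: 404 pts

Treat this as an assignment problem: match each employee to one role.
Optimal: Eriksen→Frontend role (68 pts), Rossi→Backend role (97 pts), Rivera→Design role (69 pts), Ivanova→QA role (77 pts), Mendoza→Lead role (93 pts) — total 68+97+69+77+93 = 404 pts.
Row-greedy (each employee in turn takes its best remaining role) gives 340 pts, worse by 64.
Next-best assignment: Eriksen→Frontend role, Rossi→Design role, Rivera→Backend role, Ivanova→QA role, Mendoza→Lead role = 401 pts.
No other one-to-one assignment exceeds 404 pts.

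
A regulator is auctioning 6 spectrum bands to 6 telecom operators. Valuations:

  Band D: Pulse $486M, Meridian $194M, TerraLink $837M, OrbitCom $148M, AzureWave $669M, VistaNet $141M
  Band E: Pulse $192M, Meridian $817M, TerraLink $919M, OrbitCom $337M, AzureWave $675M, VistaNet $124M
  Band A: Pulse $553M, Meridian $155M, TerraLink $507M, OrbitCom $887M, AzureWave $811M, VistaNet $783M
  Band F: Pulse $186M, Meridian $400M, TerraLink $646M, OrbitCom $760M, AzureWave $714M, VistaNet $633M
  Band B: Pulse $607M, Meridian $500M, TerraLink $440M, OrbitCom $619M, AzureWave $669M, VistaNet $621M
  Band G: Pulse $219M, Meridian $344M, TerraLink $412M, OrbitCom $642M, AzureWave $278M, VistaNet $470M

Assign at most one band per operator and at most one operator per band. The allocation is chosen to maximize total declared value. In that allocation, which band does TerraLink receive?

TerraLink receives Band D.

Optimal: Pulse→Band B ($607M), Meridian→Band E ($817M), TerraLink→Band D ($837M), OrbitCom→Band G ($642M), AzureWave→Band F ($714M), VistaNet→Band A ($783M) — total 607+817+837+642+714+783 = $4400M.
Max-entry greedy (repeatedly take the single best remaining cell) gives $3971M, worse by 429.
Next-best assignment: Pulse→Band B, Meridian→Band E, TerraLink→Band D, OrbitCom→Band G, AzureWave→Band A, VistaNet→Band F = $4347M.
Swapping OrbitCom↔VistaNet (OrbitCom→Band A $887M, VistaNet→Band G $470M) loses 68.
Checked against all permutations: $4400M is optimal.
TerraLink's own top band is Band E ($919M), but forcing TerraLink→Band E and reassigning the rest optimally gives only $4082M — worse by 318.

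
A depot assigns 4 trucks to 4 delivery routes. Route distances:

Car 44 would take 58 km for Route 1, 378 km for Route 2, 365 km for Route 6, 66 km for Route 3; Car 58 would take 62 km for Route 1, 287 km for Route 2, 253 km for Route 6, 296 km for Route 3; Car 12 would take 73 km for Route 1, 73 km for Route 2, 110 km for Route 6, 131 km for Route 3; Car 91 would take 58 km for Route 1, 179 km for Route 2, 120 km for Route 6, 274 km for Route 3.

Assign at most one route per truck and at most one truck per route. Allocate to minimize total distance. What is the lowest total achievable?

This is the linear assignment problem.
Optimal: Car 44→Route 3 (66 km), Car 58→Route 1 (62 km), Car 12→Route 2 (73 km), Car 91→Route 6 (120 km) — total 66+62+73+120 = 321 km.
Row-greedy (each truck in turn takes its cheapest remaining route) gives 658 km, worse by 337.

Minimum total: 321 km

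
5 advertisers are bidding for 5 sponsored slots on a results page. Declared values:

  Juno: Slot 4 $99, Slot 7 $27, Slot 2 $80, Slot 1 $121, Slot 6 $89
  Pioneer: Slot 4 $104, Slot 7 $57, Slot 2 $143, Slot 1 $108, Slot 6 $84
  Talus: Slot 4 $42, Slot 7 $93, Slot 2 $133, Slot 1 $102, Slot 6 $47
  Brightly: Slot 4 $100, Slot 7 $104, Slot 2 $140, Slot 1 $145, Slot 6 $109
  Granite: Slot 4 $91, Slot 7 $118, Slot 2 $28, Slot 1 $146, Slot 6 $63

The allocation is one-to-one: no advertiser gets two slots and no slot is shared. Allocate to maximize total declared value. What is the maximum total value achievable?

Optimal: Juno→Slot 4 ($99), Pioneer→Slot 2 ($143), Talus→Slot 7 ($93), Brightly→Slot 6 ($109), Granite→Slot 1 ($146) — total 99+143+93+109+146 = $590.
Column-greedy (each slot in turn goes to its best remaining advertiser) gives $530, worse by 60.
Next-best assignment: Juno→Slot 6, Pioneer→Slot 4, Talus→Slot 2, Brightly→Slot 1, Granite→Slot 7 = $589.
Swapping Granite↔Pioneer (Granite→Slot 2 $28, Pioneer→Slot 1 $108) loses 153.

Maximum total: $590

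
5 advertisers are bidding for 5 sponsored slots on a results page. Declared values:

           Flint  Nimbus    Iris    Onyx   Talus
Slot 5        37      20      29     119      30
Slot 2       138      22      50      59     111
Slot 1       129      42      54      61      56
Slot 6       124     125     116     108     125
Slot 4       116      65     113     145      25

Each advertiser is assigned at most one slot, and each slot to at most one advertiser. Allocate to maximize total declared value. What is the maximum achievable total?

Max total: $597

Optimal: Flint→Slot 1 ($129), Nimbus→Slot 6 ($125), Iris→Slot 4 ($113), Onyx→Slot 5 ($119), Talus→Slot 2 ($111) — total 129+125+113+119+111 = $597.
Column-greedy (each slot in turn goes to its best remaining advertiser) gives $551, worse by 46.
Swapping Nimbus↔Iris (Nimbus→Slot 4 $65, Iris→Slot 6 $116) loses 57.
Checked against all permutations: $597 is optimal.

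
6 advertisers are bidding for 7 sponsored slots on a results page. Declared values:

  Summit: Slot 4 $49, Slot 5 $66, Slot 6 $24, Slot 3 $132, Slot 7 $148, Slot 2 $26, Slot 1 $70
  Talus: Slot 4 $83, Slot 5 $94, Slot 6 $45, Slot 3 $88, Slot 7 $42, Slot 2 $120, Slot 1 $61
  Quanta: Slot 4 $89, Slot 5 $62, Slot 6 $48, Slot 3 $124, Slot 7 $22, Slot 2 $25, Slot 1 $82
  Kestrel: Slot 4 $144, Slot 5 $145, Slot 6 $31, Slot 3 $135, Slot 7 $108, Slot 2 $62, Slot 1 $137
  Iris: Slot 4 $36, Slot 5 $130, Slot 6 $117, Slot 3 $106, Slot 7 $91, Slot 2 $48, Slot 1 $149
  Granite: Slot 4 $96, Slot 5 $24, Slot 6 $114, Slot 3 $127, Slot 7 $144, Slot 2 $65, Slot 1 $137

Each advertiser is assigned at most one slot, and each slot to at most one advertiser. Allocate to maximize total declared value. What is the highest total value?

Optimal: Summit→Slot 7 ($148), Talus→Slot 2 ($120), Quanta→Slot 3 ($124), Kestrel→Slot 4 ($144), Iris→Slot 5 ($130), Granite→Slot 1 ($137) — total 148+120+124+144+130+137 = $803.
Row-greedy (each advertiser in turn takes its best remaining slot) gives $800, worse by 3.
Swapping Kestrel↔Granite (Kestrel→Slot 1 $137, Granite→Slot 4 $96) loses 48.
No other one-to-one assignment exceeds $803.

Maximum total: $803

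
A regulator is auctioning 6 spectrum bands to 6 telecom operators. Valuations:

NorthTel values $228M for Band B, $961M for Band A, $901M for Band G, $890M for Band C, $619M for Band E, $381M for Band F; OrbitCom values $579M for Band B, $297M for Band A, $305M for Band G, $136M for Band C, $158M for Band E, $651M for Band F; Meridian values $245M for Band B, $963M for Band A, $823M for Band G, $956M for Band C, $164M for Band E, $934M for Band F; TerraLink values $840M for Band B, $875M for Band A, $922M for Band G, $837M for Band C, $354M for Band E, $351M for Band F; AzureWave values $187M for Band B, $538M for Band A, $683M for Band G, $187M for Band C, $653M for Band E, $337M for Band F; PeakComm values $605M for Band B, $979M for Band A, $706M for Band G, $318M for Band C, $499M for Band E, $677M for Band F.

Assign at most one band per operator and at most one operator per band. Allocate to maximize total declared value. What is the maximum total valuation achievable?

Treat this as an assignment problem: match each operator to one band.
Optimal: NorthTel→Band G ($901M), OrbitCom→Band F ($651M), Meridian→Band C ($956M), TerraLink→Band B ($840M), AzureWave→Band E ($653M), PeakComm→Band A ($979M) — total 901+651+956+840+653+979 = $4980M.
Row-greedy (each operator in turn takes its best remaining band) gives $4748M, worse by 232.
Swapping TerraLink↔OrbitCom (TerraLink→Band F $351M, OrbitCom→Band B $579M) loses 561.
No other one-to-one assignment exceeds $4980M.

Maximum total: $4980M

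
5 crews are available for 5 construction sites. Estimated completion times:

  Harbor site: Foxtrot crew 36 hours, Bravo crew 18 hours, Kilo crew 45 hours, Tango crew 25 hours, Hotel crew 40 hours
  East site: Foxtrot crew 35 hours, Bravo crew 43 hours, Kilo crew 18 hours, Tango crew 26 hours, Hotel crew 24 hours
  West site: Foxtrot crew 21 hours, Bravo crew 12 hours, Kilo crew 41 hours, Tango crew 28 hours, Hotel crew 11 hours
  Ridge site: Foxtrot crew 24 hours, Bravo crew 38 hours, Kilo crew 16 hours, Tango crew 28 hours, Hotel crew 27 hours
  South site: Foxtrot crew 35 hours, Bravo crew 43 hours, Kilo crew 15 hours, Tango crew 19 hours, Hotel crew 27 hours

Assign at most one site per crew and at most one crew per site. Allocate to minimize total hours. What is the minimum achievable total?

Optimal: Foxtrot crew→Ridge site (24 hours), Bravo crew→Harbor site (18 hours), Kilo crew→East site (18 hours), Tango crew→South site (19 hours), Hotel crew→West site (11 hours) — total 24+18+18+19+11 = 90 hours.
Row-greedy (each crew in turn takes its cheapest remaining site) gives 107 hours, worse by 17.
Every other assignment is strictly worse.

Min total: 90 hours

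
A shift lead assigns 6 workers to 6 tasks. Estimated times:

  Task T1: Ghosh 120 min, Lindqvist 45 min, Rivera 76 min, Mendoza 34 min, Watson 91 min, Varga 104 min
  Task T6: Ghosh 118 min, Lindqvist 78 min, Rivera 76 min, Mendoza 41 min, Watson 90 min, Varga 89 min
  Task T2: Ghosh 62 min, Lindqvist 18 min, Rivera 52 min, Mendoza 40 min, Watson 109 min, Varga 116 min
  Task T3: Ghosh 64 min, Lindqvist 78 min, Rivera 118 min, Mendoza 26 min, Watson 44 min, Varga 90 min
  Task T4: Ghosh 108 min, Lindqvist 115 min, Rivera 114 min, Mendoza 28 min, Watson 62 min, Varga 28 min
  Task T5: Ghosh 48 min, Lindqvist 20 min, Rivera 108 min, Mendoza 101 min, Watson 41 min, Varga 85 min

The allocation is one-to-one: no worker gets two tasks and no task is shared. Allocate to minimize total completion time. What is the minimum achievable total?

Treat this as an assignment problem: match each worker to one task.
Optimal: Ghosh→Task T5 (48 min), Lindqvist→Task T2 (18 min), Rivera→Task T6 (76 min), Mendoza→Task T1 (34 min), Watson→Task T3 (44 min), Varga→Task T4 (28 min) — total 48+18+76+34+44+28 = 248 min.
Row-greedy (each worker in turn takes its cheapest remaining task) gives 319 min, worse by 71.
Next-best assignment: Ghosh→Task T5, Lindqvist→Task T2, Rivera→Task T1, Mendoza→Task T6, Watson→Task T3, Varga→Task T4 = 255 min.

Minimum total: 248 min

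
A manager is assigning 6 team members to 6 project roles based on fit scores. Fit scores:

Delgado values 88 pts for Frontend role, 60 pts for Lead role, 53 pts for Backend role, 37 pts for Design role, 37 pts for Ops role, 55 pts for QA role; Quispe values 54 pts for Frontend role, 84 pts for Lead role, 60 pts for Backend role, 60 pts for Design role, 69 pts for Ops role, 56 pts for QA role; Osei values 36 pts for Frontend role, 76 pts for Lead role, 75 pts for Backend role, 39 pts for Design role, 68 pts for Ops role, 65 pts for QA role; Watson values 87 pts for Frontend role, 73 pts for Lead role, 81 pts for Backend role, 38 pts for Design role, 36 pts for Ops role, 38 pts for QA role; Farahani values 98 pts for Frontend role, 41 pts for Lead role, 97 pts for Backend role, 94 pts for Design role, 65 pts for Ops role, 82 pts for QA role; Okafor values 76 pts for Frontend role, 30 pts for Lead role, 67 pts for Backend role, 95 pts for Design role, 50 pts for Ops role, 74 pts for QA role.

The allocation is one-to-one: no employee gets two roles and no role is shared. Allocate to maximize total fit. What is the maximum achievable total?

Optimal: Delgado→Frontend role (88 pts), Quispe→Lead role (84 pts), Osei→Ops role (68 pts), Watson→Backend role (81 pts), Farahani→QA role (82 pts), Okafor→Design role (95 pts) — total 88+84+68+81+82+95 = 498 pts.
Swapping Delgado↔Quispe (Delgado→Lead role 60 pts, Quispe→Frontend role 54 pts) loses 58.
Every other assignment is strictly worse.

Max total: 498 pts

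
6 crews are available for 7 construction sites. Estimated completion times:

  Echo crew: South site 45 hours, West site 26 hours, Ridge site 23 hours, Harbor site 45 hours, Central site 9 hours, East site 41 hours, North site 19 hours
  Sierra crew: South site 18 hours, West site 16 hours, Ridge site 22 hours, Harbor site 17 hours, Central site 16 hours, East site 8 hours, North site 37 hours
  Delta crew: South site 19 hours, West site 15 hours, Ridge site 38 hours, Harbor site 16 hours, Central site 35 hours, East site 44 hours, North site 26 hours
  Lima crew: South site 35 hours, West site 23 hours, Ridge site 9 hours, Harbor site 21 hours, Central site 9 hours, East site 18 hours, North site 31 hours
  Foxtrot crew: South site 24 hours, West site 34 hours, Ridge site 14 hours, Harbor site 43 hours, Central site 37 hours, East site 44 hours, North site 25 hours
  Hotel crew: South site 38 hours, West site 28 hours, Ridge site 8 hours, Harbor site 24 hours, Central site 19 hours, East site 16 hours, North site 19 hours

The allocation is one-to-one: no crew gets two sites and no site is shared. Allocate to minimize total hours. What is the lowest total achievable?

Treat this as an assignment problem: match each crew to one site.
Optimal: Echo crew→North site (19 hours), Sierra crew→East site (8 hours), Delta crew→West site (15 hours), Lima crew→Central site (9 hours), Foxtrot crew→South site (24 hours), Hotel crew→Ridge site (8 hours) — total 19+8+15+9+24+8 = 83 hours.
Min-entry greedy (repeatedly take the single cheapest remaining cell) gives 85 hours, worse by 2.

Minimum total: 83 hours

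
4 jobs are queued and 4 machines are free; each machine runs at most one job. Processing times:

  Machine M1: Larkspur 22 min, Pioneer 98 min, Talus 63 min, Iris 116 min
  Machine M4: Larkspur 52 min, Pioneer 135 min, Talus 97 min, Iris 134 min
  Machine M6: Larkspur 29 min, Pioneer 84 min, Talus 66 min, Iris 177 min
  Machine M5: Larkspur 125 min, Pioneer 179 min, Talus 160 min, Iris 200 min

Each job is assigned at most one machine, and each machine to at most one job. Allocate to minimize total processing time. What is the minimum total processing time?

Optimal: Larkspur→Machine M4 (52 min), Pioneer→Machine M6 (84 min), Talus→Machine M1 (63 min), Iris→Machine M5 (200 min) — total 52+84+63+200 = 399 min.
Column-greedy (each machine in turn goes to its cheapest remaining job) gives 403 min, worse by 4.
Next-best assignment: Larkspur→Machine M1, Pioneer→Machine M6, Talus→Machine M5, Iris→Machine M4 = 400 min.

Min total: 399 min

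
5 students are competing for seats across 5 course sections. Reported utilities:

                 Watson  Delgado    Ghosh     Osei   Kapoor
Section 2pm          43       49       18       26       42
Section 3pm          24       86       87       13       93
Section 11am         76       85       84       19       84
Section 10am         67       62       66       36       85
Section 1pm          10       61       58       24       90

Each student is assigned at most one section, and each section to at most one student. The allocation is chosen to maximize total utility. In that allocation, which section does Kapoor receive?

Kapoor receives Section 1pm.

Treat this as an assignment problem: match each student to one section.
Optimal: Watson→Section 10am (67 points), Delgado→Section 11am (85 points), Ghosh→Section 3pm (87 points), Osei→Section 2pm (26 points), Kapoor→Section 1pm (90 points) — total 67+85+87+26+90 = 355 points.
Column-greedy (each section in turn goes to its best remaining student) gives 317 points, worse by 38.
Next-best assignment: Watson→Section 10am, Delgado→Section 3pm, Ghosh→Section 11am, Osei→Section 2pm, Kapoor→Section 1pm = 353 points.
Kapoor's own top section is Section 3pm (93 points), but forcing Kapoor→Section 3pm and reassigning the rest optimally gives only 331 points — worse by 24.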